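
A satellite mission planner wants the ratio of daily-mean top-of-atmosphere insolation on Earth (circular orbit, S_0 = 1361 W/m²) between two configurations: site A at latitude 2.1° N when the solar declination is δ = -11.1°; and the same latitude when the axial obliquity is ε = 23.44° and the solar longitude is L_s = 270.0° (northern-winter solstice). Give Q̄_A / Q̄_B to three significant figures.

Q̄_A / Q̄_B ≈ 1.08

— Configuration A (ϕ=+2.1°):
cos h₀ = −tan(+2.1°) tan(-11.100°) = 0.0072, h₀ = 1.5636 rad.
Bracket: h₀ sin ϕ sin δ + cos ϕ cos δ sin h₀ = 1.5636×0.03664×-0.19252 + 0.99933×0.98129×0.99997 = -0.011030 + 0.980603 = 0.969573.
Q̄ = (S_0/π) × [bracket] = (1361/π) × 0.969573 = 420.04 W/m².
— Configuration B (ϕ=+2.1°):
Solar declination: sin δ = sin ε · sin L_s = sin 23.44° × sin 270.0° = -0.39779, so δ = -23.440°.
cos h₀ = −tan(+2.1°) tan(-23.440°) = 0.0159, h₀ = 1.5549 rad.
Bracket: h₀ sin ϕ sin δ + cos ϕ cos δ sin h₀ = 1.5549×0.03664×-0.39779 + 0.99933×0.91748×0.99987 = -0.022663 + 0.916746 = 0.894083.
Q̄ = (S_0/π) × [bracket] = (1361/π) × 0.894083 = 387.33 W/m².
Ratio Q̄_A / Q̄_B = 420.04 / 387.33 = 1.084.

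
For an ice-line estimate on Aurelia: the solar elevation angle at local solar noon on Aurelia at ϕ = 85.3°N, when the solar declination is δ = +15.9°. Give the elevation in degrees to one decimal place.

At local noon the hour angle is zero, so the zenith angle equals |ϕ − δ| = |+85.3° − (+15.900°)| = 69.400°.
Elevation = 90° − 69.400° = 20.6°.

20.6°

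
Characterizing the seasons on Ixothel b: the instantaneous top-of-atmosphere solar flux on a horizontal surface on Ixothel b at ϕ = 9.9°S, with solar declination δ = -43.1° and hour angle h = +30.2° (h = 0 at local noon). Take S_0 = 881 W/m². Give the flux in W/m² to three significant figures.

cos θ_z = sin ϕ sin δ + cos ϕ cos δ cos h = 0.117475 + 0.621664 = 0.739139.
Flux = S_0 · cos θ_z = 881 × 0.739139 = 651.2 W/m².

651 W/m²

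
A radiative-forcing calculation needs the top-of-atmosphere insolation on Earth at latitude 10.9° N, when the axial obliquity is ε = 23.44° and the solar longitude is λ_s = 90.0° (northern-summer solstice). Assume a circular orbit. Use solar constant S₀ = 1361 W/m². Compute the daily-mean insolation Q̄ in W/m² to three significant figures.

Q̄ ≈ 443 W/m²

Solar declination: sin δ = sin ε · sin λ_s = sin 23.44° × sin 90.0° = 0.39779, so δ = +23.440°.
cos H₀ = −tan(+10.9°) tan(+23.440°) = -0.0835, H₀ = 1.6544 rad.
Bracket: H₀ sin φ sin δ + cos φ cos δ sin H₀ = 1.6544×0.18910×0.39779 + 0.98196×0.91748×0.99651 = 0.124447 + 0.897784 = 1.022231.
Q̄ = (S₀/π) × [bracket] = (1361/π) × 1.022231 = 442.9 W/m².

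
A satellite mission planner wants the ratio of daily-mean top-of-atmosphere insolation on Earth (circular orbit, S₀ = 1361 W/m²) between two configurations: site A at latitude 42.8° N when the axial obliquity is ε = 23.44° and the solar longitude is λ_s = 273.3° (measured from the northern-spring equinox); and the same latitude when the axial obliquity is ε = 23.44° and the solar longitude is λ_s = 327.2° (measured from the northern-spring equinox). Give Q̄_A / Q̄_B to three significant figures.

Q̄_A / Q̄_B ≈ 0.607

— Configuration A (φ=+42.8°):
Solar declination: sin δ = sin ε · sin λ_s = sin 23.44° × sin 273.3° = -0.39713, so δ = -23.399°.
cos H₀ = −tan(+42.8°) tan(-23.399°) = 0.4007, H₀ = 1.1585 rad.
Bracket: H₀ sin φ sin δ + cos φ cos δ sin H₀ = 1.1585×0.67944×-0.39713 + 0.73373×0.91776×0.91621 = -0.312593 + 0.616965 = 0.304372.
Q̄ = (S₀/π) × [bracket] = (1361/π) × 0.304372 = 131.86 W/m².
— Configuration B (φ=+42.8°):
Solar declination: sin δ = sin ε · sin λ_s = sin 23.44° × sin 327.2° = -0.21549, so δ = -12.444°.
cos H₀ = −tan(+42.8°) tan(-12.444°) = 0.2043, H₀ = 1.3650 rad.
Bracket: H₀ sin φ sin δ + cos φ cos δ sin H₀ = 1.3650×0.67944×-0.21549 + 0.73373×0.97651×0.97890 = -0.199853 + 0.701377 = 0.501524.
Q̄ = (S₀/π) × [bracket] = (1361/π) × 0.501524 = 217.27 W/m².
Ratio Q̄_A / Q̄_B = 131.86 / 217.27 = 0.6069.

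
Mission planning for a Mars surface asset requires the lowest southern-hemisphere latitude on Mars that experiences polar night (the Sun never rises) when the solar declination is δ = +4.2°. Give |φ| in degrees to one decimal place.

|φ| = 85.8°

Polar night requires cos H₀ = −tan φ tan δ ≥ 1, i.e. tan φ tan δ ≤ −1.
The boundary is |tan φ| · |tan δ| = 1, so |φ| = 90° − |δ| = 90° − 4.2° = 85.8° in the southern hemisphere.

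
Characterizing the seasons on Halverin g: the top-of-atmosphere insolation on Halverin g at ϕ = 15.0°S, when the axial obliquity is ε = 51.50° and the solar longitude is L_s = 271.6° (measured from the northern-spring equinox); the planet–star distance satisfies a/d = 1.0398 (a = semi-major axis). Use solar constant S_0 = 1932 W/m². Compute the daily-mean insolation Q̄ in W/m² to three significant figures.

Solar declination: sin δ = sin ε · sin L_s = sin 51.50° × sin 271.6° = -0.78230, so δ = -51.472°.
cos h₀ = −tan(-15.0°) tan(-51.472°) = -0.3365, h₀ = 1.9140 rad.
Bracket: h₀ sin ϕ sin δ + cos ϕ cos δ sin h₀ = 1.9140×-0.25882×-0.78230 + 0.96593×0.62290×0.94168 = 0.387537 + 0.566588 = 0.954125.
Inverse-square distance factor (a/d)² = 1.0398² = 1.081184.
Q̄ = (S_0/π) × 1.081184 × [bracket] = (1932/π) × 1.081184 × 0.954125 = 634.4 W/m².

Q̄ ≈ 634 W/m²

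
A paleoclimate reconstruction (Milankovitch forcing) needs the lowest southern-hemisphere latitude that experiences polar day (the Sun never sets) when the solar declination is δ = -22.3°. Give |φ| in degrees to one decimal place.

Polar day requires cos H₀ = −tan φ tan δ ≤ −1, i.e. tan φ tan δ ≥ 1.
The boundary is |tan φ| · |tan δ| = 1, so |φ| = 90° − |δ| = 90° − 22.3° = 67.7° in the southern hemisphere.

|φ| = 67.7°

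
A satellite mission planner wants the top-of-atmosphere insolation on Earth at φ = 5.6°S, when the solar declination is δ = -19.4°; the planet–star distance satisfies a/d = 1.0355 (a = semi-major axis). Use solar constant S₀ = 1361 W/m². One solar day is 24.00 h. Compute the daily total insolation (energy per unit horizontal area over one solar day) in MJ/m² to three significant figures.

39.7 MJ/m²

cos H₀ = −tan(-5.6°) tan(-19.400°) = -0.0345, H₀ = 1.6053 rad.
Bracket: H₀ sin φ sin δ + cos φ cos δ sin H₀ = 1.6053×-0.09758×-0.33216 + 0.99523×0.94322×0.99940 = 0.052031 + 0.938158 = 0.990189.
Inverse-square distance factor (a/d)² = 1.0355² = 1.072260.
Q̄ = (S₀/π) × 1.072260 × [bracket] = (1361/π) × 1.072260 × 0.990189 = 459.97 W/m².
Daily total = Q̄ × 24.00 h × 3600 s/h = 459.97 × 24.00 × 3600 / 10⁶ = 39.74 MJ/m².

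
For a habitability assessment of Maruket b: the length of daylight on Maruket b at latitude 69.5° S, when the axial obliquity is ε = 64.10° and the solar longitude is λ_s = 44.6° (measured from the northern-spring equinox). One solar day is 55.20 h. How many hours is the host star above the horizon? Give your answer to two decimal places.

0.00 h

Solar declination: sin δ = sin ε · sin λ_s = sin 64.10° × sin 44.6° = 0.63163, so δ = +39.170°.
cos H₀ = −tan φ · tan δ = 2.1791 ≥ 1, so the host star never rises (polar night) and H₀ = 0.
Daylight = 2H₀/(2π) × 55.20 h = (0.0000/π) × 55.20 = 0.00 h.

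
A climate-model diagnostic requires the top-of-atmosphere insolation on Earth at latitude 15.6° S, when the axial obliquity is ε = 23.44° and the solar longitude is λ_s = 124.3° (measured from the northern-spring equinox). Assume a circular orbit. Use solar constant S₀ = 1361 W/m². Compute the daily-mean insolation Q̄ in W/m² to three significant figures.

Q̄ ≈ 336 W/m²

Solar declination: sin δ = sin ε · sin λ_s = sin 23.44° × sin 124.3° = 0.32861, so δ = +19.185°.
cos H₀ = −tan(-15.6°) tan(+19.185°) = 0.0971, H₀ = 1.4735 rad.
Bracket: H₀ sin φ sin δ + cos φ cos δ sin H₀ = 1.4735×-0.26892×0.32861 + 0.96316×0.94446×0.99527 = -0.130213 + 0.905363 = 0.775150.
Q̄ = (S₀/π) × [bracket] = (1361/π) × 0.775150 = 335.8 W/m².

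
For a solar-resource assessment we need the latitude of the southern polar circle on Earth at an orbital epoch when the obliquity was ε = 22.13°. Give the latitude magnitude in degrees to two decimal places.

67.87°

The polar circle is the lowest latitude that experiences at least one full rotation of continuous darkness at the northern-summer solstice; it lies at |ϕ| = 90° − ε = 90° − 22.13° = 67.87°.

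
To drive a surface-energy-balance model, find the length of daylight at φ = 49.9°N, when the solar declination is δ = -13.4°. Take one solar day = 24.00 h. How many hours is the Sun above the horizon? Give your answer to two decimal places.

cos H₀ = −tan φ · tan δ = −tan(+49.9°) × tan(-13.400°) = 0.2829, so H₀ = 1.2840 rad = 73.57°.
Daylight = 2H₀/(2π) × 24.00 h = (1.2840/π) × 24.00 = 9.81 h.

9.81 h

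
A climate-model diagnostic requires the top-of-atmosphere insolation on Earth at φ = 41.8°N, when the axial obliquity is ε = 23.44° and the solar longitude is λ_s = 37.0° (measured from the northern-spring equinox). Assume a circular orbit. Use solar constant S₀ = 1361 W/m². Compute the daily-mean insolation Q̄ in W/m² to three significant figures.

Q̄ ≈ 430 W/m²

Solar declination: sin δ = sin ε · sin λ_s = sin 23.44° × sin 37.0° = 0.23940, so δ = +13.851°.
cos H₀ = −tan(+41.8°) tan(+13.851°) = -0.2205, H₀ = 1.7931 rad.
Bracket: H₀ sin φ sin δ + cos φ cos δ sin H₀ = 1.7931×0.66653×0.23940 + 0.74548×0.97092×0.97540 = 0.286120 + 0.705996 = 0.992116.
Q̄ = (S₀/π) × [bracket] = (1361/π) × 0.992116 = 429.8 W/m².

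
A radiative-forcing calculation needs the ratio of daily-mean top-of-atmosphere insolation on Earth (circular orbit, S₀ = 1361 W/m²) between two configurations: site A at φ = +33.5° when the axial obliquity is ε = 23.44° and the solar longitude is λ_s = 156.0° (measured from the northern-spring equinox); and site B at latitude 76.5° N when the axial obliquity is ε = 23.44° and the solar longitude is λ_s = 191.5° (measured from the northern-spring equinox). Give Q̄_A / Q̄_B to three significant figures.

— Configuration A (φ=+33.5°):
Solar declination: sin δ = sin ε · sin λ_s = sin 23.44° × sin 156.0° = 0.16180, so δ = +9.311°.
cos H₀ = −tan(+33.5°) tan(+9.311°) = -0.1085, H₀ = 1.6795 rad.
Bracket: H₀ sin φ sin δ + cos φ cos δ sin H₀ = 1.6795×0.55194×0.16180 + 0.83389×0.98682×0.99409 = 0.149986 + 0.818036 = 0.968022.
Q̄ = (S₀/π) × [bracket] = (1361/π) × 0.968022 = 419.37 W/m².
— Configuration B (φ=+76.5°):
Solar declination: sin δ = sin ε · sin λ_s = sin 23.44° × sin 191.5° = -0.07931, so δ = -4.549°.
cos H₀ = −tan(+76.5°) tan(-4.549°) = 0.3314, H₀ = 1.2330 rad.
Bracket: H₀ sin φ sin δ + cos φ cos δ sin H₀ = 1.2330×0.97237×-0.07931 + 0.23345×0.99685×0.94350 = -0.095087 + 0.219566 = 0.124479.
Q̄ = (S₀/π) × [bracket] = (1361/π) × 0.124479 = 53.927 W/m².
Ratio Q̄_A / Q̄_B = 419.37 / 53.927 = 7.777.

Q̄_A / Q̄_B ≈ 7.78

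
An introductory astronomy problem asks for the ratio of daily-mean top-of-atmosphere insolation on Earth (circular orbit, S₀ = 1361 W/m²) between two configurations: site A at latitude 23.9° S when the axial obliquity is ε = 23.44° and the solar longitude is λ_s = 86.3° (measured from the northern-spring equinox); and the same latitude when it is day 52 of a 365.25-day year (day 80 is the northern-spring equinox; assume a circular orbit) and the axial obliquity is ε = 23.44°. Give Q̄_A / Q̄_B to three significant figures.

— Configuration A (φ=-23.9°):
Solar declination: sin δ = sin ε · sin λ_s = sin 23.44° × sin 86.3° = 0.39696, so δ = +23.388°.
cos H₀ = −tan(-23.9°) tan(+23.388°) = 0.1917, H₀ = 1.3779 rad.
Bracket: H₀ sin φ sin δ + cos φ cos δ sin H₀ = 1.3779×-0.40514×0.39696 + 0.91425×0.91784×0.98146 = -0.221600 + 0.823578 = 0.601978.
Q̄ = (S₀/π) × [bracket] = (1361/π) × 0.601978 = 260.79 W/m².
— Configuration B (φ=-23.9°):
Solar longitude: λ_s = 360° × (52 − 80)/365.25 = -27.598°, i.e. -27.598° + 360° = 332.402°.
sin δ = sin 23.44° × sin 332.402° = -0.18428, so δ = -10.619°.
cos H₀ = −tan(-23.9°) tan(-10.619°) = -0.0831, H₀ = 1.6540 rad.
Bracket: H₀ sin φ sin δ + cos φ cos δ sin H₀ = 1.6540×-0.40514×-0.18428 + 0.91425×0.98287×0.99654 = 0.123486 + 0.895480 = 1.018966.
Q̄ = (S₀/π) × [bracket] = (1361/π) × 1.018966 = 441.44 W/m².
Ratio Q̄_A / Q̄_B = 260.79 / 441.44 = 0.5908.

Q̄_A / Q̄_B ≈ 0.591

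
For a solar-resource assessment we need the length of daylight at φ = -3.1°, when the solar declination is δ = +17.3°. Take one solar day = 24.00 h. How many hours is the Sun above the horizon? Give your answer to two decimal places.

11.87 h

cos H₀ = −tan φ · tan δ = −tan(-3.1°) × tan(+17.300°) = 0.0169, so H₀ = 1.5539 rad = 89.03°.
Daylight = 2H₀/(2π) × 24.00 h = (1.5539/π) × 24.00 = 11.87 h.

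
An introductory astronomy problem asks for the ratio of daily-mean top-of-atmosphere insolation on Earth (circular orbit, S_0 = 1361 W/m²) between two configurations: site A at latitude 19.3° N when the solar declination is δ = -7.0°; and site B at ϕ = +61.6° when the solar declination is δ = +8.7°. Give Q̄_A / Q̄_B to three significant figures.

— Configuration A (ϕ=+19.3°):
cos h₀ = −tan(+19.3°) tan(-7.000°) = 0.0430, h₀ = 1.5278 rad.
Bracket: h₀ sin ϕ sin δ + cos ϕ cos δ sin h₀ = 1.5278×0.33051×-0.12187 + 0.94380×0.99255×0.99908 = -0.061539 + 0.935907 = 0.874368.
Q̄ = (S_0/π) × [bracket] = (1361/π) × 0.874368 = 378.79 W/m².
— Configuration B (ϕ=+61.6°):
cos h₀ = −tan(+61.6°) tan(+8.700°) = -0.2830, h₀ = 1.8577 rad.
Bracket: h₀ sin ϕ sin δ + cos ϕ cos δ sin h₀ = 1.8577×0.87965×0.15126 + 0.47562×0.98849×0.95912 = 0.247178 + 0.450926 = 0.698104.
Q̄ = (S_0/π) × [bracket] = (1361/π) × 0.698104 = 302.43 W/m².
Ratio Q̄_A / Q̄_B = 378.79 / 302.43 = 1.252.

Q̄_A / Q̄_B ≈ 1.25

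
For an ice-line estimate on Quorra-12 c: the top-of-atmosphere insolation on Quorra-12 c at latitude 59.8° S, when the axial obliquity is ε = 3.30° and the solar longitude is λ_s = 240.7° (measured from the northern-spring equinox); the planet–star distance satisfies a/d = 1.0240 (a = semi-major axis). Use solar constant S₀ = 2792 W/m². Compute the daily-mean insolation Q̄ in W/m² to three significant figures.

Solar declination: sin δ = sin ε · sin λ_s = sin 3.30° × sin 240.7° = -0.05020, so δ = -2.877°.
cos H₀ = −tan(-59.8°) tan(-2.877°) = -0.0864, H₀ = 1.6573 rad.
Bracket: H₀ sin φ sin δ + cos φ cos δ sin H₀ = 1.6573×-0.86427×-0.05020 + 0.50302×0.99874×0.99626 = 0.071904 + 0.500507 = 0.572411.
Inverse-square distance factor (a/d)² = 1.0240² = 1.048576.
Q̄ = (S₀/π) × 1.048576 × [bracket] = (2792/π) × 1.048576 × 0.572411 = 533.4 W/m².

Q̄ ≈ 533 W/m²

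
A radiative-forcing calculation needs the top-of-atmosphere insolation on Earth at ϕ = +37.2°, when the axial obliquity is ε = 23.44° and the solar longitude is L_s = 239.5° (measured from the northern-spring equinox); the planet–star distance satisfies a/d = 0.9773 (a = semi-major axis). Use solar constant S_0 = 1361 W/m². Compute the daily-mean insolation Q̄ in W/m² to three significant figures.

Solar declination: sin δ = sin ε · sin L_s = sin 23.44° × sin 239.5° = -0.34275, so δ = -20.044°.
cos h₀ = −tan(+37.2°) tan(-20.044°) = 0.2769, h₀ = 1.2902 rad.
Bracket: h₀ sin ϕ sin δ + cos ϕ cos δ sin h₀ = 1.2902×0.60460×-0.34275 + 0.79653×0.93943×0.96089 = -0.267364 + 0.719019 = 0.451655.
Inverse-square distance factor (a/d)² = 0.9773² = 0.955115.
Q̄ = (S_0/π) × 0.955115 × [bracket] = (1361/π) × 0.955115 × 0.451655 = 186.9 W/m².

Q̄ ≈ 187 W/m²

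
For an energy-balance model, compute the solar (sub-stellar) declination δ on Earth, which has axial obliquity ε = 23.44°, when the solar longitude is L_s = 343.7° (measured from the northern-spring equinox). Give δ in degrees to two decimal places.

δ = -6.41°

sin δ = sin ε · sin L_s = sin 23.44° × sin 343.7° = -0.111646.
δ = arcsin(-0.111646) = -6.41°.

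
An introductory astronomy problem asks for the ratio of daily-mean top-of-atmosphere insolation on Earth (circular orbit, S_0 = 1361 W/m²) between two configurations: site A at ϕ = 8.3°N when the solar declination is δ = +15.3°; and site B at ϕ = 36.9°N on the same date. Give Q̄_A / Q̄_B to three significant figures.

— Configuration A (ϕ=+8.3°):
cos h₀ = −tan(+8.3°) tan(+15.300°) = -0.0399, h₀ = 1.6107 rad.
Bracket: h₀ sin ϕ sin δ + cos ϕ cos δ sin h₀ = 1.6107×0.14436×0.26387 + 0.98953×0.96456×0.99920 = 0.061355 + 0.953697 = 1.015052.
Q̄ = (S_0/π) × [bracket] = (1361/π) × 1.015052 = 439.74 W/m².
— Configuration B (ϕ=+36.9°):
cos h₀ = −tan(+36.9°) tan(+15.300°) = -0.2054, h₀ = 1.7777 rad.
Bracket: h₀ sin ϕ sin δ + cos ϕ cos δ sin h₀ = 1.7777×0.60042×0.26387 + 0.79968×0.96456×0.97868 = 0.281646 + 0.754894 = 1.036540.
Q̄ = (S_0/π) × [bracket] = (1361/π) × 1.036540 = 449.05 W/m².
Ratio Q̄_A / Q̄_B = 439.74 / 449.05 = 0.9793.

Q̄_A / Q̄_B ≈ 0.979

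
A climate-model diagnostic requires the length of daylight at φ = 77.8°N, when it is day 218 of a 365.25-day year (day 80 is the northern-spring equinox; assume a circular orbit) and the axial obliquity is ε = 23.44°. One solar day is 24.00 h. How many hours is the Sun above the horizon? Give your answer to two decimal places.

24.00 h

Solar longitude: λ_s = 360° × (218 − 80)/365.25 = 136.016°.
sin δ = sin 23.44° × sin 136.016° = 0.27625, so δ = +16.036°.
Sunrise equation: cos H₀ = −tan φ · tan δ = -1.3294 ≤ −1, so the Sun never sets (polar day) and H₀ = π.
Daylight = 2H₀/(2π) × 24.00 h = (3.1416/π) × 24.00 = 24.00 h.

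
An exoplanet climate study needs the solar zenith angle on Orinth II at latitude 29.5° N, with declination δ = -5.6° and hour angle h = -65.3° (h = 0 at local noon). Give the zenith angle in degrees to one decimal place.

θ_z = 71.7°

cos θ_z = sin φ sin δ + cos φ cos δ cos h = -0.048052 + 0.361957 = 0.313905.
θ_z = arccos(0.313905) = 71.7°.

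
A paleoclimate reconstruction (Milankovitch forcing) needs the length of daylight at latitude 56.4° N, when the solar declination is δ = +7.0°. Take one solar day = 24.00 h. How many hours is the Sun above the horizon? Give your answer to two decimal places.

13.42 h

cos H₀ = −tan φ · tan δ = −tan(+56.4°) × tan(+7.000°) = -0.1848, so H₀ = 1.7567 rad = 100.65°.
Daylight = 2H₀/(2π) × 24.00 h = (1.7567/π) × 24.00 = 13.42 h.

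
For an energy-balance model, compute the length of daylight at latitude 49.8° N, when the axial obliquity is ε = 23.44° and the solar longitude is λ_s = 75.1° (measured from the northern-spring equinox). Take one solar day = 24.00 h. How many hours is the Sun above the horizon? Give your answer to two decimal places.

15.94 h

Solar declination: sin δ = sin ε · sin λ_s = sin 23.44° × sin 75.1° = 0.38441, so δ = +22.607°.
cos H₀ = −tan φ · tan δ = −tan(+49.8°) × tan(+22.607°) = -0.4928, so H₀ = 2.0860 rad = 119.52°.
Daylight = 2H₀/(2π) × 24.00 h = (2.0860/π) × 24.00 = 15.94 h.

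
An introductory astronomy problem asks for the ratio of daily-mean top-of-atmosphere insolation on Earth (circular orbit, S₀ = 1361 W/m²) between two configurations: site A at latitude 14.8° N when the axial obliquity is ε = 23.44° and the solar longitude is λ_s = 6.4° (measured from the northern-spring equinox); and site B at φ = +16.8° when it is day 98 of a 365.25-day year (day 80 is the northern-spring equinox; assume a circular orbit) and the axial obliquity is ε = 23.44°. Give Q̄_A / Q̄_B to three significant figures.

Q̄_A / Q̄_B ≈ 0.978

— Configuration A (φ=+14.8°):
Solar declination: sin δ = sin ε · sin λ_s = sin 23.44° × sin 6.4° = 0.04434, so δ = +2.541°.
cos H₀ = −tan(+14.8°) tan(+2.541°) = -0.0117, H₀ = 1.5825 rad.
Bracket: H₀ sin φ sin δ + cos φ cos δ sin H₀ = 1.5825×0.25545×0.04434 + 0.96682×0.99902×0.99993 = 0.017924 + 0.965805 = 0.983729.
Q̄ = (S₀/π) × [bracket] = (1361/π) × 0.983729 = 426.17 W/m².
— Configuration B (φ=+16.8°):
Solar longitude: λ_s = 360° × (98 − 80)/365.25 = 17.741°.
sin δ = sin 23.44° × sin 17.741° = 0.12121, so δ = +6.962°.
cos H₀ = −tan(+16.8°) tan(+6.962°) = -0.0369, H₀ = 1.6077 rad.
Bracket: H₀ sin φ sin δ + cos φ cos δ sin H₀ = 1.6077×0.28903×0.12121 + 0.95732×0.99263×0.99932 = 0.056323 + 0.949618 = 1.005941.
Q̄ = (S₀/π) × [bracket] = (1361/π) × 1.005941 = 435.79 W/m².
Ratio Q̄_A / Q̄_B = 426.17 / 435.79 = 0.9779.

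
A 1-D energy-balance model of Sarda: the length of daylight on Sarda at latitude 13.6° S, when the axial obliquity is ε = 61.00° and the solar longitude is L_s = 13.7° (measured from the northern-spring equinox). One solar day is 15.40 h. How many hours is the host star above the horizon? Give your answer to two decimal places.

Solar declination: sin δ = sin ε · sin L_s = sin 61.00° × sin 13.7° = 0.20714, so δ = +11.955°.
cos h₀ = −tan ϕ · tan δ = −tan(-13.6°) × tan(+11.955°) = 0.0512, so h₀ = 1.5195 rad = 87.06°.
Daylight = 2h₀/(2π) × 15.40 h = (1.5195/π) × 15.40 = 7.45 h.

7.45 h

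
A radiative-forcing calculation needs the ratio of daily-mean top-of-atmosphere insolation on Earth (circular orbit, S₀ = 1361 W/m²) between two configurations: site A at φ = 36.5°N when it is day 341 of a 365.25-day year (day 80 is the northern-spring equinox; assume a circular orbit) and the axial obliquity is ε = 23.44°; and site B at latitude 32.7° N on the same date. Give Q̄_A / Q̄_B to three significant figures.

Q̄_A / Q̄_B ≈ 0.873

— Configuration A (φ=+36.5°):
Solar longitude: λ_s = 360° × (341 − 80)/365.25 = 257.248°.
sin δ = sin 23.44° × sin 257.248° = -0.38798, so δ = -22.829°.
cos H₀ = −tan(+36.5°) tan(-22.829°) = 0.3115, H₀ = 1.2540 rad.
Bracket: H₀ sin φ sin δ + cos φ cos δ sin H₀ = 1.2540×0.59482×-0.38798 + 0.80386×0.92167×0.95025 = -0.289396 + 0.704034 = 0.414638.
Q̄ = (S₀/π) × [bracket] = (1361/π) × 0.414638 = 179.63 W/m².
— Configuration B (φ=+32.7°):
cos H₀ = −tan(+32.7°) tan(-22.829°) = 0.2702, H₀ = 1.2971 rad.
Bracket: H₀ sin φ sin δ + cos φ cos δ sin H₀ = 1.2971×0.54024×-0.38798 + 0.84151×0.92167×0.96279 = -0.271875 + 0.746735 = 0.474860.
Q̄ = (S₀/π) × [bracket] = (1361/π) × 0.474860 = 205.72 W/m².
Ratio Q̄_A / Q̄_B = 179.63 / 205.72 = 0.8732.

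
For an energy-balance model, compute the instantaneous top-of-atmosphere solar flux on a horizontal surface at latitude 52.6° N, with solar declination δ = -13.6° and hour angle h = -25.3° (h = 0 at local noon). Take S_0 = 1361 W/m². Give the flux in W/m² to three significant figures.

cos θ_z = sin ϕ sin δ + cos ϕ cos δ cos h = -0.186800 + 0.533721 = 0.346921.
Flux = S_0 · cos θ_z = 1361 × 0.346921 = 472.2 W/m².

472 W/m²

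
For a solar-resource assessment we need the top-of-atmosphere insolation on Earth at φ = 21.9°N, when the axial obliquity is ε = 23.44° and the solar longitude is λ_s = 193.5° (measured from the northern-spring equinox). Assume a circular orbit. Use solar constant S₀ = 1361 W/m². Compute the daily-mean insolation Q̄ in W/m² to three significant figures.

Solar declination: sin δ = sin ε · sin λ_s = sin 23.44° × sin 193.5° = -0.09286, so δ = -5.328°.
cos H₀ = −tan(+21.9°) tan(-5.328°) = 0.0375, H₀ = 1.5333 rad.
Bracket: H₀ sin φ sin δ + cos φ cos δ sin H₀ = 1.5333×0.37299×-0.09286 + 0.92784×0.99568×0.99930 = -0.053107 + 0.923185 = 0.870078.
Q̄ = (S₀/π) × [bracket] = (1361/π) × 0.870078 = 376.9 W/m².

Q̄ ≈ 377 W/m²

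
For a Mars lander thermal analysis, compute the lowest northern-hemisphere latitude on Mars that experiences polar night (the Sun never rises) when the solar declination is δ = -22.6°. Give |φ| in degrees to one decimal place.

|φ| = 67.4°

Polar night requires cos H₀ = −tan φ tan δ ≥ 1, i.e. tan φ tan δ ≤ −1.
The boundary is |tan φ| · |tan δ| = 1, so |φ| = 90° − |δ| = 90° − 22.6° = 67.4° in the northern hemisphere.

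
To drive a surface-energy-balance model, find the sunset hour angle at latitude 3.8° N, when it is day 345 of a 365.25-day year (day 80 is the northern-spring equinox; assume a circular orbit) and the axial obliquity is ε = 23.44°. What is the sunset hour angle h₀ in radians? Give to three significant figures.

h₀ = 1.54 rad

Solar longitude: L_s = 360° × (345 − 80)/365.25 = 261.191°.
sin δ = sin 23.44° × sin 261.191° = -0.39310, so δ = -23.147°.
cos h₀ = −tan ϕ · tan δ = −tan(+3.8°) × tan(-23.147°) = 0.0284, so h₀ = 1.5424 rad = 88.37°.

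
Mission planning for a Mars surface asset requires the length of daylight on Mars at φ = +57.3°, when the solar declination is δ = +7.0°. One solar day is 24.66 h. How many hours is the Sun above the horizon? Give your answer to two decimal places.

13.84 h

cos H₀ = −tan φ · tan δ = −tan(+57.3°) × tan(+7.000°) = -0.1913, so H₀ = 1.7632 rad = 101.03°.
Daylight = 2H₀/(2π) × 24.66 h = (1.7632/π) × 24.66 = 13.84 h.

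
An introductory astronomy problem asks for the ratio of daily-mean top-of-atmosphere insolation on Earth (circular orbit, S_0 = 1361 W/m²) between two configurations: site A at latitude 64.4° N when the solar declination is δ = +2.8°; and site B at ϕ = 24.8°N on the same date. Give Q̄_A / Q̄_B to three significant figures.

— Configuration A (ϕ=+64.4°):
cos h₀ = −tan(+64.4°) tan(+2.800°) = -0.1021, h₀ = 1.6731 rad.
Bracket: h₀ sin ϕ sin δ + cos ϕ cos δ sin h₀ = 1.6731×0.90183×0.04885 + 0.43209×0.99881×0.99478 = 0.073707 + 0.429323 = 0.503030.
Q̄ = (S_0/π) × [bracket] = (1361/π) × 0.503030 = 217.92 W/m².
— Configuration B (ϕ=+24.8°):
cos h₀ = −tan(+24.8°) tan(+2.800°) = -0.0226, h₀ = 1.5934 rad.
Bracket: h₀ sin ϕ sin δ + cos ϕ cos δ sin h₀ = 1.5934×0.41945×0.04885 + 0.90778×0.99881×0.99974 = 0.032649 + 0.906464 = 0.939113.
Q̄ = (S_0/π) × [bracket] = (1361/π) × 0.939113 = 406.84 W/m².
Ratio Q̄_A / Q̄_B = 217.92 / 406.84 = 0.5356.

Q̄_A / Q̄_B ≈ 0.536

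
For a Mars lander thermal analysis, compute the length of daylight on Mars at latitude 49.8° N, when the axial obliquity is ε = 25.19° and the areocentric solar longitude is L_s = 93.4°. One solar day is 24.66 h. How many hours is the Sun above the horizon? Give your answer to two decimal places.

16.95 h

sin δ = sin 25.19° × sin 93.4° = 0.42487, so δ = +25.143°.
cos h₀ = −tan ϕ · tan δ = −tan(+49.8°) × tan(+25.143°) = -0.5554, so h₀ = 2.1596 rad = 123.74°.
Daylight = 2h₀/(2π) × 24.66 h = (2.1596/π) × 24.66 = 16.95 h.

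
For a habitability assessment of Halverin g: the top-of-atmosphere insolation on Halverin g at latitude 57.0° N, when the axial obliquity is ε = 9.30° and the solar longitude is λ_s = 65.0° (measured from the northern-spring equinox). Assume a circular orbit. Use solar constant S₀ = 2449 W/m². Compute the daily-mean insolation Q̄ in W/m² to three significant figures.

Solar declination: sin δ = sin ε · sin λ_s = sin 9.30° × sin 65.0° = 0.14646, so δ = +8.422°.
cos H₀ = −tan(+57.0°) tan(+8.422°) = -0.2280, H₀ = 1.8008 rad.
Bracket: H₀ sin φ sin δ + cos φ cos δ sin H₀ = 1.8008×0.83867×0.14646 + 0.54464×0.98922×0.97366 = 0.221195 + 0.524578 = 0.745773.
Q̄ = (S₀/π) × [bracket] = (2449/π) × 0.745773 = 581.4 W/m².

Q̄ ≈ 581 W/m²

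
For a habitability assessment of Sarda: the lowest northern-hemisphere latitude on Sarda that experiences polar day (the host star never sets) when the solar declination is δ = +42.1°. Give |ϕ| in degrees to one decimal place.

Polar day requires cos h₀ = −tan ϕ tan δ ≤ −1, i.e. tan ϕ tan δ ≥ 1.
The boundary is |tan ϕ| · |tan δ| = 1, so |ϕ| = 90° − |δ| = 90° − 42.1° = 47.9° in the northern hemisphere.

|ϕ| = 47.9°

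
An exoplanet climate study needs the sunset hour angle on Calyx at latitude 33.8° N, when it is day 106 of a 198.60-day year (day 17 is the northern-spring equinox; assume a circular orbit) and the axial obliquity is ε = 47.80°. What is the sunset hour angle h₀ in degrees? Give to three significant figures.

h₀ = 99.4°

Solar longitude: L_s = 360° × (106 − 17)/198.60 = 161.329°.
sin δ = sin 47.80° × sin 161.329° = 0.23715, so δ = +13.719°.
cos h₀ = −tan ϕ · tan δ = −tan(+33.8°) × tan(+13.719°) = -0.1634, so h₀ = 1.7350 rad = 99.41°.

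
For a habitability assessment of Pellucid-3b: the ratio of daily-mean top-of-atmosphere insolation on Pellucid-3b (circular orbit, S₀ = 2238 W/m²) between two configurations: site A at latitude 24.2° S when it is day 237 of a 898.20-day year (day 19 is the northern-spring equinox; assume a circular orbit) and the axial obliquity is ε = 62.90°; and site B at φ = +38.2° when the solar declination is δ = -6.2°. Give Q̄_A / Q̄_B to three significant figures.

Q̄_A / Q̄_B ≈ 0.0261

— Configuration A (φ=-24.2°):
Solar longitude: λ_s = 360° × (237 − 19)/898.20 = 87.375°.
sin δ = sin 62.90° × sin 87.375° = 0.88928, so δ = +62.783°.
cos H₀ = −tan(-24.2°) tan(+62.783°) = 0.8738, H₀ = 0.5078 rad.
Bracket: H₀ sin φ sin δ + cos φ cos δ sin H₀ = 0.5078×-0.40992×0.88928 + 0.91212×0.45737×0.48624 = -0.185110 + 0.202848 = 0.017738.
Q̄ = (S₀/π) × [bracket] = (2238/π) × 0.017738 = 12.636 W/m².
— Configuration B (φ=+38.2°):
cos H₀ = −tan(+38.2°) tan(-6.200°) = 0.0855, H₀ = 1.4852 rad.
Bracket: H₀ sin φ sin δ + cos φ cos δ sin H₀ = 1.4852×0.61841×-0.10800 + 0.78586×0.99415×0.99634 = -0.099194 + 0.778403 = 0.679209.
Q̄ = (S₀/π) × [bracket] = (2238/π) × 0.679209 = 483.85 W/m².
Ratio Q̄_A / Q̄_B = 12.636 / 483.85 = 0.02612.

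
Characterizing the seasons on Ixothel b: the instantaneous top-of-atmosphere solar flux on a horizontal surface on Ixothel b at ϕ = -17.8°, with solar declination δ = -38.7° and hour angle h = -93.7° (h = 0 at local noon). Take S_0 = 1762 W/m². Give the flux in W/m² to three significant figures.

cos θ_z = sin ϕ sin δ + cos ϕ cos δ cos h = 0.191134 + -0.047952 = 0.143182.
Flux = S_0 · cos θ_z = 1762 × 0.143182 = 252.3 W/m².

252 W/m²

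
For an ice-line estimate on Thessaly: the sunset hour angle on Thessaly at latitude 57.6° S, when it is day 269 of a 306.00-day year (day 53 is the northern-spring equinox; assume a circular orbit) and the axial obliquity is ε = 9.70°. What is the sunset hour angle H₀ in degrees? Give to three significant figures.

H₀ = 105°

Solar longitude: λ_s = 360° × (269 − 53)/306.00 = 254.118°.
sin δ = sin 9.70° × sin 254.118° = -0.16206, so δ = -9.326°.
cos H₀ = −tan φ · tan δ = −tan(-57.6°) × tan(-9.326°) = -0.2588, so H₀ = 1.8326 rad = 105.00°.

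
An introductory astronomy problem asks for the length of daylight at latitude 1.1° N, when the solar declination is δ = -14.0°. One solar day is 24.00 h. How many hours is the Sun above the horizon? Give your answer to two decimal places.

cos H₀ = −tan φ · tan δ = −tan(+1.1°) × tan(-14.000°) = 0.0048, so H₀ = 1.5660 rad = 89.73°.
Daylight = 2H₀/(2π) × 24.00 h = (1.5660/π) × 24.00 = 11.96 h.

11.96 h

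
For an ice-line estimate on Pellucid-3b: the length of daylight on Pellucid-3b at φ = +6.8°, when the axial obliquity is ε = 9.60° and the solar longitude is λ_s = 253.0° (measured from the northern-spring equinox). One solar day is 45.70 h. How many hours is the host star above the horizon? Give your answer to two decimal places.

Solar declination: sin δ = sin ε · sin λ_s = sin 9.60° × sin 253.0° = -0.15948, so δ = -9.177°.
cos H₀ = −tan φ · tan δ = −tan(+6.8°) × tan(-9.177°) = 0.0193, so H₀ = 1.5515 rad = 88.90°.
Daylight = 2H₀/(2π) × 45.70 h = (1.5515/π) × 45.70 = 22.57 h.

22.57 h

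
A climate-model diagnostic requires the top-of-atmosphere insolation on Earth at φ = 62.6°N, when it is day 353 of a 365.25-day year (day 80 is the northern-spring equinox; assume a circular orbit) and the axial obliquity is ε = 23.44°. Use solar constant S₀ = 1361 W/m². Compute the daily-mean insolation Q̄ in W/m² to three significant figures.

Solar longitude: λ_s = 360° × (353 − 80)/365.25 = 269.076°.
sin δ = sin 23.44° × sin 269.076° = -0.39774, so δ = -23.437°.
cos H₀ = −tan(+62.6°) tan(-23.437°) = 0.8363, H₀ = 0.5803 rad.
Bracket: H₀ sin φ sin δ + cos φ cos δ sin H₀ = 0.5803×0.88782×-0.39774 + 0.46020×0.91750×0.54826 = -0.204916 + 0.231494 = 0.026578.
Q̄ = (S₀/π) × [bracket] = (1361/π) × 0.026578 = 11.51 W/m².

Q̄ ≈ 11.5 W/m²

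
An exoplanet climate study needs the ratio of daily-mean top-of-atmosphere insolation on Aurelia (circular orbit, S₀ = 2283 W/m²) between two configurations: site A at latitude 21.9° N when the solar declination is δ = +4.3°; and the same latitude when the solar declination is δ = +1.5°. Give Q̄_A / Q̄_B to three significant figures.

Q̄_A / Q̄_B ≈ 1.03

— Configuration A (φ=+21.9°):
cos H₀ = −tan(+21.9°) tan(+4.300°) = -0.0302, H₀ = 1.6010 rad.
Bracket: H₀ sin φ sin δ + cos φ cos δ sin H₀ = 1.6010×0.37299×0.07498 + 0.92784×0.99719×0.99954 = 0.044775 + 0.924807 = 0.969582.
Q̄ = (S₀/π) × [bracket] = (2283/π) × 0.969582 = 704.60 W/m².
— Configuration B (φ=+21.9°):
cos H₀ = −tan(+21.9°) tan(+1.500°) = -0.0105, H₀ = 1.5813 rad.
Bracket: H₀ sin φ sin δ + cos φ cos δ sin H₀ = 1.5813×0.37299×0.02618 + 0.92784×0.99966×0.99994 = 0.015441 + 0.927469 = 0.942910.
Q̄ = (S₀/π) × [bracket] = (2283/π) × 0.942910 = 685.21 W/m².
Ratio Q̄_A / Q̄_B = 704.60 / 685.21 = 1.028.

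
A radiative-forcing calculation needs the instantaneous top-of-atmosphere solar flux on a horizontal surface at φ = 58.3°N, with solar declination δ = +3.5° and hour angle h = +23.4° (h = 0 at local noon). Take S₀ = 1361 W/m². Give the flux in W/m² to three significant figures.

726 W/m²

cos θ_z = sin φ sin δ + cos φ cos δ cos h = 0.051941 + 0.481355 = 0.533296.
Flux = S₀ · cos θ_z = 1361 × 0.533296 = 725.8 W/m².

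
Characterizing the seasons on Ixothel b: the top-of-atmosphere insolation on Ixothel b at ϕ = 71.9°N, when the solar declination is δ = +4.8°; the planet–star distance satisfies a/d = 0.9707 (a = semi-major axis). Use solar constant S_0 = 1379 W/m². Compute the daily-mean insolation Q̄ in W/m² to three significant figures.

Q̄ ≈ 184 W/m²

cos h₀ = −tan(+71.9°) tan(+4.800°) = -0.2569, h₀ = 1.8306 rad.
Bracket: h₀ sin ϕ sin δ + cos ϕ cos δ sin h₀ = 1.8306×0.95052×0.08368 + 0.31068×0.99649×0.96643 = 0.145605 + 0.299197 = 0.444802.
Inverse-square distance factor (a/d)² = 0.9707² = 0.942258.
Q̄ = (S_0/π) × 0.942258 × [bracket] = (1379/π) × 0.942258 × 0.444802 = 184.0 W/m².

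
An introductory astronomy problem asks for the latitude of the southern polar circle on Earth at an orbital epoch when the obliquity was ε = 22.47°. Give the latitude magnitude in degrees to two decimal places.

The polar circle is the lowest latitude that experiences at least one full rotation of continuous darkness at the northern-summer solstice; it lies at |ϕ| = 90° − ε = 90° − 22.47° = 67.53°.

67.53°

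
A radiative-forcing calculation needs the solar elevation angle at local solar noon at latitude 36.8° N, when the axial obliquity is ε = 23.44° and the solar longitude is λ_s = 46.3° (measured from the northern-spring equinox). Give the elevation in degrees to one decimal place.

69.9°

Solar declination: sin δ = sin ε · sin λ_s = sin 23.44° × sin 46.3° = 0.28759, so δ = +16.714°.
At local noon the hour angle is zero, so the zenith angle equals |φ − δ| = |+36.8° − (+16.714°)| = 20.086°.
Elevation = 90° − 20.086° = 69.9°.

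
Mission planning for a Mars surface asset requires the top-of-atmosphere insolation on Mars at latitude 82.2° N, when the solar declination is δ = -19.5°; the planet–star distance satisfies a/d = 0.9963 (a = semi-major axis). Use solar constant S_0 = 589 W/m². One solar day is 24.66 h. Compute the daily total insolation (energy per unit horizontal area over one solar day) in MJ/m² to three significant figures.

0.00 MJ/m²

cos h₀ = −tan(+82.2°) tan(-19.500°) = 2.5851 ≥ 1 ⇒ polar night, h₀ = 0 and Q̄ = 0.
Inverse-square distance factor (a/d)² = 0.9963² = 0.992614.
Daily total = Q̄ × 24.66 h × 3600 s/h = 0.00 MJ/m².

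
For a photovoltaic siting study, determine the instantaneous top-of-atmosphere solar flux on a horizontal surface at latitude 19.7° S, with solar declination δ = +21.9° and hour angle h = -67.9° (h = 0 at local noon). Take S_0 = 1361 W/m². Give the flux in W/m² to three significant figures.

cos θ_z = sin ϕ sin δ + cos ϕ cos δ cos h = -0.125732 + 0.328643 = 0.202911.
Flux = S_0 · cos θ_z = 1361 × 0.202911 = 276.2 W/m².

276 W/m²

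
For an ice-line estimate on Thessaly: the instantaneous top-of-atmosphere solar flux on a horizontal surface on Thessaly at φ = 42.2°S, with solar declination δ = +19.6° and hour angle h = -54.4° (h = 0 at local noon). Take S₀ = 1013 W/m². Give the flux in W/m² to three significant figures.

183 W/m²

cos θ_z = sin φ sin δ + cos φ cos δ cos h = -0.225330 + 0.406252 = 0.180922.
Flux = S₀ · cos θ_z = 1013 × 0.180922 = 183.3 W/m².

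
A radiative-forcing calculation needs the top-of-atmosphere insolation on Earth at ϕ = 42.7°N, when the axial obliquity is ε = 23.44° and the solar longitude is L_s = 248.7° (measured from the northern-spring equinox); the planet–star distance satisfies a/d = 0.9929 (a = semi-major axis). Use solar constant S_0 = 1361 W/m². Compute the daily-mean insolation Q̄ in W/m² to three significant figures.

Solar declination: sin δ = sin ε · sin L_s = sin 23.44° × sin 248.7° = -0.37062, so δ = -21.754°.
cos h₀ = −tan(+42.7°) tan(-21.754°) = 0.3682, h₀ = 1.1937 rad.
Bracket: h₀ sin ϕ sin δ + cos ϕ cos δ sin h₀ = 1.1937×0.67816×-0.37062 + 0.73491×0.92879×0.92974 = -0.300024 + 0.634619 = 0.334595.
Inverse-square distance factor (a/d)² = 0.9929² = 0.985850.
Q̄ = (S_0/π) × 0.985850 × [bracket] = (1361/π) × 0.985850 × 0.334595 = 142.9 W/m².

Q̄ ≈ 143 W/m²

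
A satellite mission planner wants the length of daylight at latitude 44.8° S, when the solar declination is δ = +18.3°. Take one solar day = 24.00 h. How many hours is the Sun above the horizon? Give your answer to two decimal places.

cos H₀ = −tan φ · tan δ = −tan(-44.8°) × tan(+18.300°) = 0.3284, so H₀ = 1.2362 rad = 70.83°.
Daylight = 2H₀/(2π) × 24.00 h = (1.2362/π) × 24.00 = 9.44 h.

9.44 h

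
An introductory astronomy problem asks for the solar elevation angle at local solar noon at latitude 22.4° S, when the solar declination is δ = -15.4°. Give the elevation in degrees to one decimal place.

83.0°

At local noon the hour angle is zero, so the zenith angle equals |φ − δ| = |-22.4° − (-15.400°)| = 7.000°.
Elevation = 90° − 7.000° = 83.0°.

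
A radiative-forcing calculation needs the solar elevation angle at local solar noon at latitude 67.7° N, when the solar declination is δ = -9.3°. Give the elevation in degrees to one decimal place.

13.0°

At local noon the hour angle is zero, so the zenith angle equals |φ − δ| = |+67.7° − (-9.300°)| = 77.000°.
Elevation = 90° − 77.000° = 13.0°.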